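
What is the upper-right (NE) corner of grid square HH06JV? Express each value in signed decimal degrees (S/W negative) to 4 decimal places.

-13.0833, -39.1667

Field H=7, H=7: +7·20° lon, +7·10° lat → SW at lon -40°, lat -20°.
Square 0, 6: +0·2° lon, +6·1° lat → SW at lon -40°, lat -14°.
Subsquare j=9, v=21: +9·0.0833333° lon, +21·0.0416667° lat → SW at lon -39.25°, lat -13.125°.
Cell spans 0.0833333° lon × 0.0416667° lat. NE corner is SW corner plus one full cell.
latitude -13.0833, longitude -39.1667.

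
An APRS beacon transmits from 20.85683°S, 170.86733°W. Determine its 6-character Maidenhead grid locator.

AG49nd

Shift to the Maidenhead origin (180°W, 90°S): lon 9.1327, lat 69.1432.
Field: lon ⌊9.1327/20⌋ = 0 → A; lat ⌊69.1432/10⌋ = 6 → G.
Square: lon ⌊9.1327/2⌋ = 4; lat ⌊9.1432/1⌋ = 9.
Subsquare: lon ⌊1.1327/0.0833333⌋ = 13 → n; lat ⌊0.1432/0.0416667⌋ = 3 → d.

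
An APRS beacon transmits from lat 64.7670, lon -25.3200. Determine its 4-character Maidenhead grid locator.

Shift to the Maidenhead origin (180°W, 90°S): lon 154.68, lat 154.77.
Field: 154.68/20 → 7 → H, 154.77/10 → 15 → P; chars HP.
Square: 14.68/2 → 7, 4.77/1 → 4; chars 74.

HP74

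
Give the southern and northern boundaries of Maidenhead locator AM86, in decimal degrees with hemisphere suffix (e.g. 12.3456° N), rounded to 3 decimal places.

36.000° N, 37.000° N

Field A=0, M=12: +0·20° lon, +12·10° lat → SW at lon -180°, lat 30°.
Square 8, 6: +8·2° lon, +6·1° lat → SW at lon -164°, lat 36°.
Cell spans 2° lon × 1° lat.
south 36.000° N, north 37.000° N.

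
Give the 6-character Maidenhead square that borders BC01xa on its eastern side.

Longitude subsquare x = 23; +1 → 24, wraps to 0 = a, carry into square.
Longitude square 0; +1 → 1.
The latitude characters are unchanged.

BC11aa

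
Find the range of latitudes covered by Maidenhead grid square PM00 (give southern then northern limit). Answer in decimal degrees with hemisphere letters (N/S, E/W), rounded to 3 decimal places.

30.000° N, 31.000° N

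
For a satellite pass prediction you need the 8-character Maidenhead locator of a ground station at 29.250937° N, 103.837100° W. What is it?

DL89bg90

Offset from 180°W / 90°S: lon 76.16290°, lat 119.25094°.
Field (20°×10°, letters A–R): 76.16290/20 → 3 → D, 119.25094/10 → 11 → L; chars DL.
Square (2°×1°, digits 0–9): 16.16290/2 → 8, 9.25094/1 → 9; chars 89.
Subsquare (5′×2.5′, letters a–x): 0.16290/0.0833333 → 1 → b, 0.25094/0.0416667 → 6 → g; chars bg.
Extended square (30″×15″, digits 0–9): 0.07957/0.00833333 → 9, 0.00094/0.00416667 → 0; chars 90.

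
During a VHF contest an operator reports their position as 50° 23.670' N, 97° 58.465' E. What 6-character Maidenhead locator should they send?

Add 180° to longitude and 90° to latitude: 277.9744, 140.3945.
Field: 277.9744/20 → 13 → N, 140.3945/10 → 14 → O; chars NO.
Square: 17.9744/2 → 8, 0.3945/1 → 0; chars 80.
Subsquare: 1.9744/0.0833333 → 23 → x, 0.3945/0.0416667 → 9 → j; chars xj.

NO80xj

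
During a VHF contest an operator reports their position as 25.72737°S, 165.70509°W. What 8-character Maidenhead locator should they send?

Offset from 180°W / 90°S: lon 14.29491°, lat 64.27263°.
Field: 14.29491/20 → 0 → A, 64.27263/10 → 6 → G; chars AG.
Square: 14.29491/2 → 7, 4.27263/1 → 4; chars 74.
Subsquare: 0.29491/0.0833333 → 3 → d, 0.27263/0.0416667 → 6 → g; chars dg.
Extended square: 0.04491/0.00833333 → 5, 0.02263/0.00416667 → 5; chars 55.

AG74dg55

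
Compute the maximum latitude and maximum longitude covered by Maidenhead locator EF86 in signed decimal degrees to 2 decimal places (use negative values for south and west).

Field E=4, F=5: +4·20° lon, +5·10° lat → SW at lon -100°, lat -40°.
Square 8, 6: +8·2° lon, +6·1° lat → SW at lon -84°, lat -34°.
Cell spans 2° lon × 1° lat. NE corner is SW corner plus one full cell.
latitude -33.00, longitude -82.00.

-33.00, -82.00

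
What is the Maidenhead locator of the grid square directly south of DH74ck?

Latitude subsquare k = 10; −1 → 9 = j.
The longitude characters are unchanged.

DH74cj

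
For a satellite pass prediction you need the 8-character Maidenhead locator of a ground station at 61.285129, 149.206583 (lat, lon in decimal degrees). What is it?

QP41og48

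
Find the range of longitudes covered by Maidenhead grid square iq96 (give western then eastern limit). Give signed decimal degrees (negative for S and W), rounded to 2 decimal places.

-2.00, 0.00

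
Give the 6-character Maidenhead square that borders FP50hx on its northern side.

Latitude subsquare x = 23; +1 → 24, wraps to 0 = a, carry into square.
Latitude square 0; +1 → 1.
The longitude characters are unchanged.

FP51ha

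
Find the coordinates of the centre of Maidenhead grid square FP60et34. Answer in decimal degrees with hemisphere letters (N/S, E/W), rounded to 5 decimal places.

60.81042° N, 67.63750° W

Field F=5, P=15: +5·20° lon, +15·10° lat → SW at lon -80°, lat 60°.
Square 6, 0: +6·2° lon, +0·1° lat → SW at lon -68°, lat 60°.
Subsquare e=4, t=19: +4·0.0833333° lon, +19·0.0416667° lat → SW at lon -67.6667°, lat 60.7917°.
Extended square 3, 4: +3·0.00833333° lon, +4·0.00416667° lat → SW at lon -67.6417°, lat 60.8083°.
Cell spans 0.00833333° lon × 0.00416667° lat. Centre is SW corner plus half of each.
latitude 60.81042° N, longitude 67.63750° W.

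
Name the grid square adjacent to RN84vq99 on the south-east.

RN84wq08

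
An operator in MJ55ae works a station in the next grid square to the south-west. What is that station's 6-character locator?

MJ45xd

Longitude subsquare a = 0; −1 → -1, wraps to 23 = x, carry into square.
Longitude square 5; −1 → 4.
Latitude subsquare e = 4; −1 → 3 = d.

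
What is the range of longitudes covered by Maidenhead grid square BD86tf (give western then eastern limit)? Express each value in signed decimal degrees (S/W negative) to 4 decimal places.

-142.4167, -142.3333

Field B=1, D=3: +1·20° lon, +3·10° lat → SW at lon -160°, lat -60°.
Square 8, 6: +8·2° lon, +6·1° lat → SW at lon -144°, lat -54°.
Subsquare t=19, f=5: +19·0.0833333° lon, +5·0.0416667° lat → SW at lon -142.417°, lat -53.7917°.
Cell spans 0.0833333° lon × 0.0416667° lat.
west -142.4167, east -142.3333.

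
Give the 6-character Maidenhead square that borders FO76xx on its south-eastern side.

FO86aw

Longitude subsquare x = 23; +1 → 24, wraps to 0 = a, carry into square.
Longitude square 7; +1 → 8.
Latitude subsquare x = 23; −1 → 22 = w.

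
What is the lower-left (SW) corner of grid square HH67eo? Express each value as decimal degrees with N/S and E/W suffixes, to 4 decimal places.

Field H=7, H=7: +7·20° lon, +7·10° lat → SW at lon -40°, lat -20°.
Square 6, 7: +6·2° lon, +7·1° lat → SW at lon -28°, lat -13°.
Subsquare e=4, o=14: +4·0.0833333° lon, +14·0.0416667° lat → SW at lon -27.6667°, lat -12.4167°.
latitude 12.4167° S, longitude 27.6667° W.

12.4167° S, 27.6667° W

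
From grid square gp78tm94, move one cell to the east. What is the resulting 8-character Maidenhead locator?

GP78um04

Longitude extended square 9; +1 → 10, wraps to 0, carry into subsquare.
Longitude subsquare t = 19; +1 → 20 = u.
The latitude characters are unchanged.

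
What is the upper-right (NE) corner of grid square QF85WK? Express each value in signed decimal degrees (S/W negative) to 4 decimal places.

-34.5417, 157.9167

Field Q=16, F=5: +16·20° lon, +5·10° lat → SW at lon 140°, lat -40°.
Square 8, 5: +8·2° lon, +5·1° lat → SW at lon 156°, lat -35°.
Subsquare w=22, k=10: +22·0.0833333° lon, +10·0.0416667° lat → SW at lon 157.833°, lat -34.5833°.
Cell spans 0.0833333° lon × 0.0416667° lat. NE corner is SW corner plus one full cell.
latitude -34.5417, longitude 157.9167.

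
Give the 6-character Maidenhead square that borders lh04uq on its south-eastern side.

LH04vp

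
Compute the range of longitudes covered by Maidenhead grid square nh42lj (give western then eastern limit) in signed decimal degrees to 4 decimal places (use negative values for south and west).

88.9167, 89.0000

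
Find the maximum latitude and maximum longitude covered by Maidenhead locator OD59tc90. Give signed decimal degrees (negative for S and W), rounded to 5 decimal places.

Field O=14, D=3: +14·20° lon, +3·10° lat → SW at lon 100°, lat -60°.
Square 5, 9: +5·2° lon, +9·1° lat → SW at lon 110°, lat -51°.
Subsquare t=19, c=2: +19·0.0833333° lon, +2·0.0416667° lat → SW at lon 111.583°, lat -50.9167°.
Extended square 9, 0: +9·0.00833333° lon, +0·0.00416667° lat → SW at lon 111.658°, lat -50.9167°.
Cell spans 0.00833333° lon × 0.00416667° lat. NE corner is SW corner plus one full cell.
latitude -50.91250, longitude 111.66667.

-50.91250, 111.66667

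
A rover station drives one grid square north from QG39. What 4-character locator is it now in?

Latitude square 9; +1 → 10, wraps to 0, carry into field.
Latitude field G = 6; +1 → 7 = H.
The longitude characters are unchanged.

QH30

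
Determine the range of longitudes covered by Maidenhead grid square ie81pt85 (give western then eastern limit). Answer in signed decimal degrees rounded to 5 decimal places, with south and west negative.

-2.68333, -2.67500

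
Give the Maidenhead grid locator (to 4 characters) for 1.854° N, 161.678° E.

Add 180° to longitude and 90° to latitude: 341.68, 91.85.
Field: 341.68/20 → 17 → R, 91.85/10 → 9 → J; chars RJ.
Square: 1.68/2 → 0, 1.85/1 → 1; chars 01.

RJ01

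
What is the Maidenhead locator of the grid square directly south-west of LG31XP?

Longitude subsquare x = 23; −1 → 22 = w.
Latitude subsquare p = 15; −1 → 14 = o.

LG31wo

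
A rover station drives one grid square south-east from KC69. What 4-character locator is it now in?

KC78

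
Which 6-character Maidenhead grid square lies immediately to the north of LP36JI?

LP36jj

Latitude subsquare i = 8; +1 → 9 = j.
The longitude characters are unchanged.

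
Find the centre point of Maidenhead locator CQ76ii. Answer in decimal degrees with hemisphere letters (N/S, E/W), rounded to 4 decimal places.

76.3542° N, 125.2917° W

Field C=2, Q=16: +2·20° lon, +16·10° lat → SW at lon -140°, lat 70°.
Square 7, 6: +7·2° lon, +6·1° lat → SW at lon -126°, lat 76°.
Subsquare i=8, i=8: +8·0.0833333° lon, +8·0.0416667° lat → SW at lon -125.333°, lat 76.3333°.
Cell spans 0.0833333° lon × 0.0416667° lat. Centre is SW corner plus half of each.
latitude 76.3542° N, longitude 125.2917° W.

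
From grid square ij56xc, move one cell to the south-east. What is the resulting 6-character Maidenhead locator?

Longitude subsquare x = 23; +1 → 24, wraps to 0 = a, carry into square.
Longitude square 5; +1 → 6.
Latitude subsquare c = 2; −1 → 1 = b.

IJ66ab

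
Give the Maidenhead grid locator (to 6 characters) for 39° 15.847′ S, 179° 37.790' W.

Add 180° to longitude and 90° to latitude: 0.3702, 50.7359.
Field (20°×10°, letters A–R): 0.3702/20 → 0 → A, 50.7359/10 → 5 → F; chars AF.
Square (2°×1°, digits 0–9): 0.3702/2 → 0, 0.7359/1 → 0; chars 00.
Subsquare (5′×2.5′, letters a–x): 0.3702/0.0833333 → 4 → e, 0.7359/0.0416667 → 17 → r; chars er.

AF00er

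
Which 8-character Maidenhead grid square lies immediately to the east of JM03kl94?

JM03ll04

Longitude extended square 9; +1 → 10, wraps to 0, carry into subsquare.
Longitude subsquare k = 10; +1 → 11 = l.
The latitude characters are unchanged.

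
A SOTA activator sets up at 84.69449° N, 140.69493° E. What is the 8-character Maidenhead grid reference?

QR04iq36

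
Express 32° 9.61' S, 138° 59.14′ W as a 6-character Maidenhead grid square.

CF07mu

Add 180° to longitude and 90° to latitude: 41.0143, 57.8398.
Field: 41.0143/20 → 2 → C, 57.8398/10 → 5 → F; chars CF.
Square: 1.0143/2 → 0, 7.8398/1 → 7; chars 07.
Subsquare: 1.0143/0.0833333 → 12 → m, 0.8398/0.0416667 → 20 → u; chars mu.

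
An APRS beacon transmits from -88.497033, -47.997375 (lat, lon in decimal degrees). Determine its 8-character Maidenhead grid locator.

GA61am00

Offset from 180°W / 90°S: lon 132.00262°, lat 1.50297°.
Field (20°×10°, letters A–R): lon ⌊132.00262/20⌋ = 6 → G; lat ⌊1.50297/10⌋ = 0 → A.
Square (2°×1°, digits 0–9): lon ⌊12.00262/2⌋ = 6; lat ⌊1.50297/1⌋ = 1.
Subsquare (5′×2.5′, letters a–x): lon ⌊0.00262/0.0833333⌋ = 0 → a; lat ⌊0.50297/0.0416667⌋ = 12 → m.
Extended square (30″×15″, digits 0–9): lon ⌊0.00262/0.00833333⌋ = 0; lat ⌊0.00297/0.00416667⌋ = 0.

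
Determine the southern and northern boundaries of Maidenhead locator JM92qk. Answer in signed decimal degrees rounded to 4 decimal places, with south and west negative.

32.4167, 32.4583

Field J=9, M=12: +9·20° lon, +12·10° lat → SW at lon 0°, lat 30°.
Square 9, 2: +9·2° lon, +2·1° lat → SW at lon 18°, lat 32°.
Subsquare q=16, k=10: +16·0.0833333° lon, +10·0.0416667° lat → SW at lon 19.3333°, lat 32.4167°.
Cell spans 0.0833333° lon × 0.0416667° lat.
south 32.4167, north 32.4583.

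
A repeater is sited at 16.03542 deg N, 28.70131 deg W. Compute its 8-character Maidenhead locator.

Offset from 180°W / 90°S: lon 151.29869°, lat 106.03542°.
Field: lon ⌊151.29869/20⌋ = 7 → H; lat ⌊106.03542/10⌋ = 10 → K.
Square: lon ⌊11.29869/2⌋ = 5; lat ⌊6.03542/1⌋ = 6.
Subsquare: lon ⌊1.29869/0.0833333⌋ = 15 → p; lat ⌊0.03542/0.0416667⌋ = 0 → a.
Extended square: lon ⌊0.04869/0.00833333⌋ = 5; lat ⌊0.03542/0.00416667⌋ = 8.

HK56pa58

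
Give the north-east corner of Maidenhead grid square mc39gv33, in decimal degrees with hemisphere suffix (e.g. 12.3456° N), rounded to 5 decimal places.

60.10833° S, 66.53333° E

Field M=12, C=2: +12·20° lon, +2·10° lat → SW at lon 60°, lat -70°.
Square 3, 9: +3·2° lon, +9·1° lat → SW at lon 66°, lat -61°.
Subsquare g=6, v=21: +6·0.0833333° lon, +21·0.0416667° lat → SW at lon 66.5°, lat -60.125°.
Extended square 3, 3: +3·0.00833333° lon, +3·0.00416667° lat → SW at lon 66.525°, lat -60.1125°.
Cell spans 0.00833333° lon × 0.00416667° lat. NE corner is SW corner plus one full cell.
latitude 60.10833° S, longitude 66.53333° E.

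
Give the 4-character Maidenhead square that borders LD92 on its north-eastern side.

MD03

Longitude square 9; +1 → 10, wraps to 0, carry into field.
Longitude field L = 11; +1 → 12 = M.
Latitude square 2; +1 → 3.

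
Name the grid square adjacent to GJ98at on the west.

GJ88xt

Longitude subsquare a = 0; −1 → -1, wraps to 23 = x, carry into square.
Longitude square 9; −1 → 8.
The latitude characters are unchanged.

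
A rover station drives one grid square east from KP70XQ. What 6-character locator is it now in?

KP80aq

Longitude subsquare x = 23; +1 → 24, wraps to 0 = a, carry into square.
Longitude square 7; +1 → 8.
The latitude characters are unchanged.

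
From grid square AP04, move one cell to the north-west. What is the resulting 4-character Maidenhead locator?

RP95

Longitude square 0; −1 → -1, wraps to 9, carry into field.
Longitude field A = 0; −1 → -1, wraps to 17 = R, wrapping around the antimeridian.
Latitude square 4; +1 → 5.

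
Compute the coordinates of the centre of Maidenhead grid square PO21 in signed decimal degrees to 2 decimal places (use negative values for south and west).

51.50, 125.00

Field P=15, O=14: +15·20° lon, +14·10° lat → SW at lon 120°, lat 50°.
Square 2, 1: +2·2° lon, +1·1° lat → SW at lon 124°, lat 51°.
Cell spans 2° lon × 1° lat. Centre is SW corner plus half of each.
latitude 51.50, longitude 125.00.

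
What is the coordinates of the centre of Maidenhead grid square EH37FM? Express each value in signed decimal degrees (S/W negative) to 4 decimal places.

Field E=4, H=7: +4·20° lon, +7·10° lat → SW at lon -100°, lat -20°.
Square 3, 7: +3·2° lon, +7·1° lat → SW at lon -94°, lat -13°.
Subsquare f=5, m=12: +5·0.0833333° lon, +12·0.0416667° lat → SW at lon -93.5833°, lat -12.5°.
Cell spans 0.0833333° lon × 0.0416667° lat. Centre is SW corner plus half of each.
latitude -12.4792, longitude -93.5417.

-12.4792, -93.5417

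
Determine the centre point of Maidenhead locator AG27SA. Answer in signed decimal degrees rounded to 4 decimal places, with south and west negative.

Field A=0, G=6: +0·20° lon, +6·10° lat → SW at lon -180°, lat -30°.
Square 2, 7: +2·2° lon, +7·1° lat → SW at lon -176°, lat -23°.
Subsquare s=18, a=0: +18·0.0833333° lon, +0·0.0416667° lat → SW at lon -174.5°, lat -23°.
Cell spans 0.0833333° lon × 0.0416667° lat. Centre is SW corner plus half of each.
latitude -22.9792, longitude -174.4583.

-22.9792, -174.4583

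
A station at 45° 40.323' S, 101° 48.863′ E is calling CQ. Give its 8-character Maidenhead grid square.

OE04vh78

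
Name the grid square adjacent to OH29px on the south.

Latitude subsquare x = 23; −1 → 22 = w.
The longitude characters are unchanged.

OH29pw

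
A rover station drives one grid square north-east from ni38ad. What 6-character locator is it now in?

NI38be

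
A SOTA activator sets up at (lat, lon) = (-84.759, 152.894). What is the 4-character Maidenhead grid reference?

QA65

Offset from 180°W / 90°S: lon 332.89°, lat 5.24°.
Field (20°×10°, letters A–R): 332.89/20 → 16 → Q, 5.24/10 → 0 → A; chars QA.
Square (2°×1°, digits 0–9): 12.89/2 → 6, 5.24/1 → 5; chars 65.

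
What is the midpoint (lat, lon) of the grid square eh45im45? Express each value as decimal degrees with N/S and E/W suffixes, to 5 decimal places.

14.47708° S, 91.29583° W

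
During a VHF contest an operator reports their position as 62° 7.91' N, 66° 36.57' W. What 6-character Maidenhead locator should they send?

Shift to the Maidenhead origin (180°W, 90°S): lon 113.3905, lat 152.1318.
Field: 113.3905/20 → 5 → F, 152.1318/10 → 15 → P; chars FP.
Square: 13.3905/2 → 6, 2.1318/1 → 2; chars 62.
Subsquare: 1.3905/0.0833333 → 16 → q, 0.1318/0.0416667 → 3 → d; chars qd.

FP62qd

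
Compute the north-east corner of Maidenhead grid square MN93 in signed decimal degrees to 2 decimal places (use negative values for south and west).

Field M=12, N=13: +12·20° lon, +13·10° lat → SW at lon 60°, lat 40°.
Square 9, 3: +9·2° lon, +3·1° lat → SW at lon 78°, lat 43°.
Cell spans 2° lon × 1° lat. NE corner is SW corner plus one full cell.
latitude 44.00, longitude 80.00.

44.00, 80.00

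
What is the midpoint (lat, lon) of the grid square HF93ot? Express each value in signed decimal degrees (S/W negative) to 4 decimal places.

Field H=7, F=5: +7·20° lon, +5·10° lat → SW at lon -40°, lat -40°.
Square 9, 3: +9·2° lon, +3·1° lat → SW at lon -22°, lat -37°.
Subsquare o=14, t=19: +14·0.0833333° lon, +19·0.0416667° lat → SW at lon -20.8333°, lat -36.2083°.
Cell spans 0.0833333° lon × 0.0416667° lat. Centre is SW corner plus half of each.
latitude -36.1875, longitude -20.7917.

-36.1875, -20.7917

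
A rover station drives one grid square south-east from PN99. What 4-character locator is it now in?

QN08

Longitude square 9; +1 → 10, wraps to 0, carry into field.
Longitude field P = 15; +1 → 16 = Q.
Latitude square 9; −1 → 8.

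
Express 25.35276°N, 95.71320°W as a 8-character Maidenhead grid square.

Add 180° to longitude and 90° to latitude: 84.28680, 115.35276.
Field: 84.28680/20 → 4 → E, 115.35276/10 → 11 → L; chars EL.
Square: 4.28680/2 → 2, 5.35276/1 → 5; chars 25.
Subsquare: 0.28680/0.0833333 → 3 → d, 0.35276/0.0416667 → 8 → i; chars di.
Extended square: 0.03680/0.00833333 → 4, 0.01943/0.00416667 → 4; chars 44.

EL25di44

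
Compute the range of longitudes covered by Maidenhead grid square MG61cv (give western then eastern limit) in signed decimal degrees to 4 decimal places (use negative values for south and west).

72.1667, 72.2500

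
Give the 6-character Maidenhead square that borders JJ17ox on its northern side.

JJ18oa

Latitude subsquare x = 23; +1 → 24, wraps to 0 = a, carry into square.
Latitude square 7; +1 → 8.
The longitude characters are unchanged.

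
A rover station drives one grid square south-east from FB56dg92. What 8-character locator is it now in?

FB56eg01

Longitude extended square 9; +1 → 10, wraps to 0, carry into subsquare.
Longitude subsquare d = 3; +1 → 4 = e.
Latitude extended square 2; −1 → 1.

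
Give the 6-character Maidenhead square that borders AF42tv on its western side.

AF42sv

Longitude subsquare t = 19; −1 → 18 = s.
The latitude characters are unchanged.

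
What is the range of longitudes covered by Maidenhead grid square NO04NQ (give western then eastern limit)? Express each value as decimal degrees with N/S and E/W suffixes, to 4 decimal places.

81.0833° E, 81.1667° E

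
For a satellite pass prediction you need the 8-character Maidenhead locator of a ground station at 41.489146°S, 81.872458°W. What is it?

EE98bm52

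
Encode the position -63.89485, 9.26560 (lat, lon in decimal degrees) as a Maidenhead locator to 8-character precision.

Add 180° to longitude and 90° to latitude: 189.26560, 26.10515.
Field: lon ⌊189.26560/20⌋ = 9 → J; lat ⌊26.10515/10⌋ = 2 → C.
Square: lon ⌊9.26560/2⌋ = 4; lat ⌊6.10515/1⌋ = 6.
Subsquare: lon ⌊1.26560/0.0833333⌋ = 15 → p; lat ⌊0.10515/0.0416667⌋ = 2 → c.
Extended square: lon ⌊0.01560/0.00833333⌋ = 1; lat ⌊0.02182/0.00416667⌋ = 5.

JC46pc15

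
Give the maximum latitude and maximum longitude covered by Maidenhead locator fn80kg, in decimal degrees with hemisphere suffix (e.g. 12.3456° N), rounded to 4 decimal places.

40.2917° N, 63.0833° W

Field F=5, N=13: +5·20° lon, +13·10° lat → SW at lon -80°, lat 40°.
Square 8, 0: +8·2° lon, +0·1° lat → SW at lon -64°, lat 40°.
Subsquare k=10, g=6: +10·0.0833333° lon, +6·0.0416667° lat → SW at lon -63.1667°, lat 40.25°.
Cell spans 0.0833333° lon × 0.0416667° lat. NE corner is SW corner plus one full cell.
latitude 40.2917° N, longitude 63.0833° W.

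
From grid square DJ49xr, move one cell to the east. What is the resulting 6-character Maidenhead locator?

Longitude subsquare x = 23; +1 → 24, wraps to 0 = a, carry into square.
Longitude square 4; +1 → 5.
The latitude characters are unchanged.

DJ59ar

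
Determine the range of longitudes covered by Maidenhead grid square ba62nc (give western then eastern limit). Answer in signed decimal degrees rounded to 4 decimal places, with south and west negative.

-146.9167, -146.8333

Field B=1, A=0: +1·20° lon, +0·10° lat → SW at lon -160°, lat -90°.
Square 6, 2: +6·2° lon, +2·1° lat → SW at lon -148°, lat -88°.
Subsquare n=13, c=2: +13·0.0833333° lon, +2·0.0416667° lat → SW at lon -146.917°, lat -87.9167°.
Cell spans 0.0833333° lon × 0.0416667° lat.
west -146.9167, east -146.8333.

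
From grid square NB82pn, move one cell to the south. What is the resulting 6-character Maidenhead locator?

Latitude subsquare n = 13; −1 → 12 = m.
The longitude characters are unchanged.

NB82pm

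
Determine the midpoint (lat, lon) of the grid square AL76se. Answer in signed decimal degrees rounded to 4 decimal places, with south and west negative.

Field A=0, L=11: +0·20° lon, +11·10° lat → SW at lon -180°, lat 20°.
Square 7, 6: +7·2° lon, +6·1° lat → SW at lon -166°, lat 26°.
Subsquare s=18, e=4: +18·0.0833333° lon, +4·0.0416667° lat → SW at lon -164.5°, lat 26.1667°.
Cell spans 0.0833333° lon × 0.0416667° lat. Centre is SW corner plus half of each.
latitude 26.1875, longitude -164.4583.

26.1875, -164.4583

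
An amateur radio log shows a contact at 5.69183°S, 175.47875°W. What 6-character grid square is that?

AI24gh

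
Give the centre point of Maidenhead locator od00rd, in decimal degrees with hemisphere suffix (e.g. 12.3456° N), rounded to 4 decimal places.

59.8542° S, 101.4583° E

Field O=14, D=3: +14·20° lon, +3·10° lat → SW at lon 100°, lat -60°.
Square 0, 0: +0·2° lon, +0·1° lat → SW at lon 100°, lat -60°.
Subsquare r=17, d=3: +17·0.0833333° lon, +3·0.0416667° lat → SW at lon 101.417°, lat -59.875°.
Cell spans 0.0833333° lon × 0.0416667° lat. Centre is SW corner plus half of each.
latitude 59.8542° S, longitude 101.4583° E.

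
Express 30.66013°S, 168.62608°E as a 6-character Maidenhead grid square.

Shift to the Maidenhead origin (180°W, 90°S): lon 348.6261, lat 59.3399.
Field (20°×10°, letters A–R): 348.6261/20 → 17 → R, 59.3399/10 → 5 → F; chars RF.
Square (2°×1°, digits 0–9): 8.6261/2 → 4, 9.3399/1 → 9; chars 49.
Subsquare (5′×2.5′, letters a–x): 0.6261/0.0833333 → 7 → h, 0.3399/0.0416667 → 8 → i; chars hi.

RF49hi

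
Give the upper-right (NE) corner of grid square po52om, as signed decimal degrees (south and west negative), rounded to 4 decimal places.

52.5417, 131.2500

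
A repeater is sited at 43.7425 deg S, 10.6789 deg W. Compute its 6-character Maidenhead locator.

IE46pg

Add 180° to longitude and 90° to latitude: 169.3211, 46.2575.
Field (20°×10°, letters A–R): 169.3211/20 → 8 → I, 46.2575/10 → 4 → E; chars IE.
Square (2°×1°, digits 0–9): 9.3211/2 → 4, 6.2575/1 → 6; chars 46.
Subsquare (5′×2.5′, letters a–x): 1.3211/0.0833333 → 15 → p, 0.2575/0.0416667 → 6 → g; chars pg.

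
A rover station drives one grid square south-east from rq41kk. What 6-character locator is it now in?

Longitude subsquare k = 10; +1 → 11 = l.
Latitude subsquare k = 10; −1 → 9 = j.

RQ41lj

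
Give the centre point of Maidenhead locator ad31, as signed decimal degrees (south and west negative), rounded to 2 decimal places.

-58.50, -173.00

Field A=0, D=3: +0·20° lon, +3·10° lat → SW at lon -180°, lat -60°.
Square 3, 1: +3·2° lon, +1·1° lat → SW at lon -174°, lat -59°.
Cell spans 2° lon × 1° lat. Centre is SW corner plus half of each.
latitude -58.50, longitude -173.00.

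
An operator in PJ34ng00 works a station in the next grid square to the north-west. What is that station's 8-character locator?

PJ34mg91

Longitude extended square 0; −1 → -1, wraps to 9, carry into subsquare.
Longitude subsquare n = 13; −1 → 12 = m.
Latitude extended square 0; +1 → 1.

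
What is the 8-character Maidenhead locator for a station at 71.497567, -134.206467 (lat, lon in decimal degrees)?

CQ21vl59

Offset from 180°W / 90°S: lon 45.79353°, lat 161.49757°.
Field: lon ⌊45.79353/20⌋ = 2 → C; lat ⌊161.49757/10⌋ = 16 → Q.
Square: lon ⌊5.79353/2⌋ = 2; lat ⌊1.49757/1⌋ = 1.
Subsquare: lon ⌊1.79353/0.0833333⌋ = 21 → v; lat ⌊0.49757/0.0416667⌋ = 11 → l.
Extended square: lon ⌊0.04353/0.00833333⌋ = 5; lat ⌊0.03923/0.00416667⌋ = 9.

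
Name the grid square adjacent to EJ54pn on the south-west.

EJ54om

Longitude subsquare p = 15; −1 → 14 = o.
Latitude subsquare n = 13; −1 → 12 = m.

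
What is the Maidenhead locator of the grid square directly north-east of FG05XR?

FG15as

Longitude subsquare x = 23; +1 → 24, wraps to 0 = a, carry into square.
Longitude square 0; +1 → 1.
Latitude subsquare r = 17; +1 → 18 = s.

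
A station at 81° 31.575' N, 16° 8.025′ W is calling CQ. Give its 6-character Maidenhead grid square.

Offset from 180°W / 90°S: lon 163.8663°, lat 171.5263°.
Field: 163.8663/20 → 8 → I, 171.5263/10 → 17 → R; chars IR.
Square: 3.8663/2 → 1, 1.5263/1 → 1; chars 11.
Subsquare: 1.8663/0.0833333 → 22 → w, 0.5263/0.0416667 → 12 → m; chars wm.

IR11wm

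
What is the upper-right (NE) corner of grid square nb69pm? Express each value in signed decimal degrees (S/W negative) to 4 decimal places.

-70.4583, 93.3333

Field N=13, B=1: +13·20° lon, +1·10° lat → SW at lon 80°, lat -80°.
Square 6, 9: +6·2° lon, +9·1° lat → SW at lon 92°, lat -71°.
Subsquare p=15, m=12: +15·0.0833333° lon, +12·0.0416667° lat → SW at lon 93.25°, lat -70.5°.
Cell spans 0.0833333° lon × 0.0416667° lat. NE corner is SW corner plus one full cell.
latitude -70.4583, longitude 93.3333.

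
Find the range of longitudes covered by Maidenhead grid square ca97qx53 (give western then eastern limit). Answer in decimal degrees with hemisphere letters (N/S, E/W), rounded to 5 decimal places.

Field C=2, A=0: +2·20° lon, +0·10° lat → SW at lon -140°, lat -90°.
Square 9, 7: +9·2° lon, +7·1° lat → SW at lon -122°, lat -83°.
Subsquare q=16, x=23: +16·0.0833333° lon, +23·0.0416667° lat → SW at lon -120.667°, lat -82.0417°.
Extended square 5, 3: +5·0.00833333° lon, +3·0.00416667° lat → SW at lon -120.625°, lat -82.0292°.
Cell spans 0.00833333° lon × 0.00416667° lat.
west 120.62500° W, east 120.61667° W.

120.62500° W, 120.61667° W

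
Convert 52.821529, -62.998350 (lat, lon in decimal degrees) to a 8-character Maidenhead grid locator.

FO82mt07

Shift to the Maidenhead origin (180°W, 90°S): lon 117.00165, lat 142.82153.
Field: lon ⌊117.00165/20⌋ = 5 → F; lat ⌊142.82153/10⌋ = 14 → O.
Square: lon ⌊17.00165/2⌋ = 8; lat ⌊2.82153/1⌋ = 2.
Subsquare: lon ⌊1.00165/0.0833333⌋ = 12 → m; lat ⌊0.82153/0.0416667⌋ = 19 → t.
Extended square: lon ⌊0.00165/0.00833333⌋ = 0; lat ⌊0.02986/0.00416667⌋ = 7.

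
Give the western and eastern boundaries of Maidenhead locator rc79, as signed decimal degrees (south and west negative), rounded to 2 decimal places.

174.00, 176.00

Field R=17, C=2: +17·20° lon, +2·10° lat → SW at lon 160°, lat -70°.
Square 7, 9: +7·2° lon, +9·1° lat → SW at lon 174°, lat -61°.
Cell spans 2° lon × 1° lat.
west 174.00, east 176.00.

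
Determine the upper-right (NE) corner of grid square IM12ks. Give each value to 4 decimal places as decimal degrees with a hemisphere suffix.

32.7917° N, 17.0833° W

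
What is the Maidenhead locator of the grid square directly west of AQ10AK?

Longitude subsquare a = 0; −1 → -1, wraps to 23 = x, carry into square.
Longitude square 1; −1 → 0.
The latitude characters are unchanged.

AQ00xk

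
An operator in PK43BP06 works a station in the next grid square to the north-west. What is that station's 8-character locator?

Longitude extended square 0; −1 → -1, wraps to 9, carry into subsquare.
Longitude subsquare b = 1; −1 → 0 = a.
Latitude extended square 6; +1 → 7.

PK43ap97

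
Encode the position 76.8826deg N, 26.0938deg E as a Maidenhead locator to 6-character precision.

KQ36bv

Offset from 180°W / 90°S: lon 206.0938°, lat 166.8826°.
Field: 206.0938/20 → 10 → K, 166.8826/10 → 16 → Q; chars KQ.
Square: 6.0938/2 → 3, 6.8826/1 → 6; chars 36.
Subsquare: 0.0938/0.0833333 → 1 → b, 0.8826/0.0416667 → 21 → v; chars bv.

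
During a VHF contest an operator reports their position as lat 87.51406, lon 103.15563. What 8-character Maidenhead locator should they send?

OR17nm83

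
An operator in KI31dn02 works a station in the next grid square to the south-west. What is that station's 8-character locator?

Longitude extended square 0; −1 → -1, wraps to 9, carry into subsquare.
Longitude subsquare d = 3; −1 → 2 = c.
Latitude extended square 2; −1 → 1.

KI31cn91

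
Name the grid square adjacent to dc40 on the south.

DB49

Latitude square 0; −1 → -1, wraps to 9, carry into field.
Latitude field C = 2; −1 → 1 = B.
The longitude characters are unchanged.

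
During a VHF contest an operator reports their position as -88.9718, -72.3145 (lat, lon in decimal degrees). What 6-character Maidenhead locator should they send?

Add 180° to longitude and 90° to latitude: 107.6855, 1.0282.
Field (20°×10°, letters A–R): lon ⌊107.6855/20⌋ = 5 → F; lat ⌊1.0282/10⌋ = 0 → A.
Square (2°×1°, digits 0–9): lon ⌊7.6855/2⌋ = 3; lat ⌊1.0282/1⌋ = 1.
Subsquare (5′×2.5′, letters a–x): lon ⌊1.6855/0.0833333⌋ = 20 → u; lat ⌊0.0282/0.0416667⌋ = 0 → a.

FA31ua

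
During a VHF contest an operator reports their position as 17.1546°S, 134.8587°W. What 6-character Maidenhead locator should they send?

CH22nu

Add 180° to longitude and 90° to latitude: 45.1413, 72.8454.
Field (20°×10°, letters A–R): lon ⌊45.1413/20⌋ = 2 → C; lat ⌊72.8454/10⌋ = 7 → H.
Square (2°×1°, digits 0–9): lon ⌊5.1413/2⌋ = 2; lat ⌊2.8454/1⌋ = 2.
Subsquare (5′×2.5′, letters a–x): lon ⌊1.1413/0.0833333⌋ = 13 → n; lat ⌊0.8454/0.0416667⌋ = 20 → u.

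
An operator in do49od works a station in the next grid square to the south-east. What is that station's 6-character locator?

DO49pc

Longitude subsquare o = 14; +1 → 15 = p.
Latitude subsquare d = 3; −1 → 2 = c.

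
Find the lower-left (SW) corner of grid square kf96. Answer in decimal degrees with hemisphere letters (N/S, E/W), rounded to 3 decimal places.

34.000° S, 38.000° E

Field K=10, F=5: +10·20° lon, +5·10° lat → SW at lon 20°, lat -40°.
Square 9, 6: +9·2° lon, +6·1° lat → SW at lon 38°, lat -34°.
latitude 34.000° S, longitude 38.000° E.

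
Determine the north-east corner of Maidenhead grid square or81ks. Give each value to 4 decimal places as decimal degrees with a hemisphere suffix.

Field O=14, R=17: +14·20° lon, +17·10° lat → SW at lon 100°, lat 80°.
Square 8, 1: +8·2° lon, +1·1° lat → SW at lon 116°, lat 81°.
Subsquare k=10, s=18: +10·0.0833333° lon, +18·0.0416667° lat → SW at lon 116.833°, lat 81.75°.
Cell spans 0.0833333° lon × 0.0416667° lat. NE corner is SW corner plus one full cell.
latitude 81.7917° N, longitude 116.9167° E.

81.7917° N, 116.9167° E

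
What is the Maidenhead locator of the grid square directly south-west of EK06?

Longitude square 0; −1 → -1, wraps to 9, carry into field.
Longitude field E = 4; −1 → 3 = D.
Latitude square 6; −1 → 5.

DK95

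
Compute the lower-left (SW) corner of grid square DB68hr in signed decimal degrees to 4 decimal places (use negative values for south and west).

-71.2917, -107.4167

Field D=3, B=1: +3·20° lon, +1·10° lat → SW at lon -120°, lat -80°.
Square 6, 8: +6·2° lon, +8·1° lat → SW at lon -108°, lat -72°.
Subsquare h=7, r=17: +7·0.0833333° lon, +17·0.0416667° lat → SW at lon -107.417°, lat -71.2917°.
latitude -71.2917, longitude -107.4167.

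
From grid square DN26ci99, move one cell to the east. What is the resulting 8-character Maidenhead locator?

DN26di09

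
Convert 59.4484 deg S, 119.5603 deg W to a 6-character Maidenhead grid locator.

Add 180° to longitude and 90° to latitude: 60.4397, 30.5516.
Field (20°×10°, letters A–R): 60.4397/20 → 3 → D, 30.5516/10 → 3 → D; chars DD.
Square (2°×1°, digits 0–9): 0.4397/2 → 0, 0.5516/1 → 0; chars 00.
Subsquare (5′×2.5′, letters a–x): 0.4397/0.0833333 → 5 → f, 0.5516/0.0416667 → 13 → n; chars fn.

DD00fn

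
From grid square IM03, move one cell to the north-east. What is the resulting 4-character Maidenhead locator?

IM14

Longitude square 0; +1 → 1.
Latitude square 3; +1 → 4.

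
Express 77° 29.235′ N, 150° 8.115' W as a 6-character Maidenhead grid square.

Add 180° to longitude and 90° to latitude: 29.8647, 167.4873.
Field: 29.8647/20 → 1 → B, 167.4873/10 → 16 → Q; chars BQ.
Square: 9.8647/2 → 4, 7.4873/1 → 7; chars 47.
Subsquare: 1.8647/0.0833333 → 22 → w, 0.4873/0.0416667 → 11 → l; chars wl.

BQ47wl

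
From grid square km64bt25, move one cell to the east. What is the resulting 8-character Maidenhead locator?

KM64bt35

Longitude extended square 2; +1 → 3.
The latitude characters are unchanged.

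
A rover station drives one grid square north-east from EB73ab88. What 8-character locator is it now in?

Longitude extended square 8; +1 → 9.
Latitude extended square 8; +1 → 9.

EB73ab99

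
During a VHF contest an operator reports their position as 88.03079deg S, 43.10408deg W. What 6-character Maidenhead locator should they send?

Offset from 180°W / 90°S: lon 136.8959°, lat 1.9692°.
Field: 136.8959/20 → 6 → G, 1.9692/10 → 0 → A; chars GA.
Square: 16.8959/2 → 8, 1.9692/1 → 1; chars 81.
Subsquare: 0.8959/0.0833333 → 10 → k, 0.9692/0.0416667 → 23 → x; chars kx.

GA81kx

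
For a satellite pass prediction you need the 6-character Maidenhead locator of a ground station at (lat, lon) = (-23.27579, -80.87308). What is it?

EG96nr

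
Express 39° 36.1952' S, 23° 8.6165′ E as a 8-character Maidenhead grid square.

Shift to the Maidenhead origin (180°W, 90°S): lon 203.14361, lat 50.39675.
Field: lon ⌊203.14361/20⌋ = 10 → K; lat ⌊50.39675/10⌋ = 5 → F.
Square: lon ⌊3.14361/2⌋ = 1; lat ⌊0.39675/1⌋ = 0.
Subsquare: lon ⌊1.14361/0.0833333⌋ = 13 → n; lat ⌊0.39675/0.0416667⌋ = 9 → j.
Extended square: lon ⌊0.06027/0.00833333⌋ = 7; lat ⌊0.02175/0.00416667⌋ = 5.

KF10nj75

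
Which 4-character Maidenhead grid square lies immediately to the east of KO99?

Longitude square 9; +1 → 10, wraps to 0, carry into field.
Longitude field K = 10; +1 → 11 = L.
The latitude characters are unchanged.

LO09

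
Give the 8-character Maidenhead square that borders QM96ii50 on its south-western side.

QM96ih49

Longitude extended square 5; −1 → 4.
Latitude extended square 0; −1 → -1, wraps to 9, carry into subsquare.
Latitude subsquare i = 8; −1 → 7 = h.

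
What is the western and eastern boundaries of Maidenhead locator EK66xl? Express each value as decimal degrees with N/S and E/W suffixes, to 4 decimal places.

86.0833° W, 86.0000° W

Field E=4, K=10: +4·20° lon, +10·10° lat → SW at lon -100°, lat 10°.
Square 6, 6: +6·2° lon, +6·1° lat → SW at lon -88°, lat 16°.
Subsquare x=23, l=11: +23·0.0833333° lon, +11·0.0416667° lat → SW at lon -86.0833°, lat 16.4583°.
Cell spans 0.0833333° lon × 0.0416667° lat.
west 86.0833° W, east 86.0000° W.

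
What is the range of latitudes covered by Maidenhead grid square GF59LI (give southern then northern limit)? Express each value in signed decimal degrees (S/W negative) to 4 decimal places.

-30.6667, -30.6250

Field G=6, F=5: +6·20° lon, +5·10° lat → SW at lon -60°, lat -40°.
Square 5, 9: +5·2° lon, +9·1° lat → SW at lon -50°, lat -31°.
Subsquare l=11, i=8: +11·0.0833333° lon, +8·0.0416667° lat → SW at lon -49.0833°, lat -30.6667°.
Cell spans 0.0833333° lon × 0.0416667° lat.
south -30.6667, north -30.6250.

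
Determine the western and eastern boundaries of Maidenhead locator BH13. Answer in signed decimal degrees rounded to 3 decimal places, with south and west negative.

-158.000, -156.000

Field B=1, H=7: +1·20° lon, +7·10° lat → SW at lon -160°, lat -20°.
Square 1, 3: +1·2° lon, +3·1° lat → SW at lon -158°, lat -17°.
Cell spans 2° lon × 1° lat.
west -158.000, east -156.000.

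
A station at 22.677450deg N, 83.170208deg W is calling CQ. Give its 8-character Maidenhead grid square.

EL82jq92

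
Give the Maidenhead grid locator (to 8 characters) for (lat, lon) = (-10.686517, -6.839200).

Shift to the Maidenhead origin (180°W, 90°S): lon 173.16080, lat 79.31348.
Field: lon ⌊173.16080/20⌋ = 8 → I; lat ⌊79.31348/10⌋ = 7 → H.
Square: lon ⌊13.16080/2⌋ = 6; lat ⌊9.31348/1⌋ = 9.
Subsquare: lon ⌊1.16080/0.0833333⌋ = 13 → n; lat ⌊0.31348/0.0416667⌋ = 7 → h.
Extended square: lon ⌊0.07747/0.00833333⌋ = 9; lat ⌊0.02182/0.00416667⌋ = 5.

IH69nh95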